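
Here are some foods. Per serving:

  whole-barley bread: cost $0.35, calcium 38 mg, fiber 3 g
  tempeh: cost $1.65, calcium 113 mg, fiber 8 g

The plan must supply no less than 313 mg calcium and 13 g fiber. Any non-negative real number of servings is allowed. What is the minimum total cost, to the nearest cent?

$2.88

With two linear requirements the optimum uses one or two foods; enumerate the corners.
whole-barley bread only: max(313/38, 13/3) = 8.237 servings → $2.88.
tempeh only: max(313/113, 13/8) = 2.77 servings → $4.57.
whole-barley bread + tempeh: the both-tight solution has a negative serving — not a feasible corner.
The minimum over all feasible corners is $2.88.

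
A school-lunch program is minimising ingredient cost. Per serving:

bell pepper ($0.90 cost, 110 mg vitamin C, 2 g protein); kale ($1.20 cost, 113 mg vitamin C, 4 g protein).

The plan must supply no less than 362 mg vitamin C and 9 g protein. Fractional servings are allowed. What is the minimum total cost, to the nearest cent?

A basic optimal solution has at most two foods positive. Try each food alone and each pair with both targets met exactly.
bell pepper only: max(362/110, 9/2) = 4.5 servings → $4.05.
kale only: max(362/113, 9/4) = 3.204 servings → $3.84.
bell pepper + kale with both tight: 2.014 servings and 1.243 servings → $3.30.
The minimum over all feasible corners is $3.30.

$3.30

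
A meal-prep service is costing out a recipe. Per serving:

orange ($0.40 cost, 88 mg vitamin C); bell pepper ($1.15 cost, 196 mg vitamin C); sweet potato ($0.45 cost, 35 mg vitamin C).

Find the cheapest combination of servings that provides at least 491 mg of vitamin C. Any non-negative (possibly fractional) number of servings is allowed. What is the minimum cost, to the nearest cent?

Cost per mg of vitamin C: orange $0.0045, bell pepper $0.0059, sweet potato $0.0129.
With no serving limits, use only orange: 491 mg / 88 mg = 5.58 servings × $0.40 = $2.23.

$2.23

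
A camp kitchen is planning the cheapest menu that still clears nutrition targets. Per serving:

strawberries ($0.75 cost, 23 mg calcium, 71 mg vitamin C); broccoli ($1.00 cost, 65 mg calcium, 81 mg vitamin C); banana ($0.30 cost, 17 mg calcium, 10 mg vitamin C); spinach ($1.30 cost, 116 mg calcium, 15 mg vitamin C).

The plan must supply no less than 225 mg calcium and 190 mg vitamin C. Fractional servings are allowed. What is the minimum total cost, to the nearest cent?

$3.12

Check every corner: each single food scaled to meet both minima, and each pair solved so both constraints bind.
strawberries only: max(225/23, 190/71) = 9.783 servings → $7.34.
broccoli only: max(225/65, 190/81) = 3.462 servings → $3.46.
banana only: max(225/17, 190/10) = 19 servings → $5.70.
spinach only: max(225/116, 190/15) = 12.67 servings → $16.47.
strawberries + broccoli: intersection lies outside the first quadrant.
strawberries + banana with both tight: 1.003 servings and 11.88 servings → $4.32.
strawberries + spinach with both tight: 2.365 servings and 1.471 servings → $3.69.
broccoli + banana with both tight: 1.348 servings and 8.081 servings → $3.77.
broccoli + spinach with both tight: 2.216 servings and 0.6977 servings → $3.12.
banana + spinach: the both-tight solution has a negative serving — not a feasible corner.
The minimum over all feasible corners is $3.12.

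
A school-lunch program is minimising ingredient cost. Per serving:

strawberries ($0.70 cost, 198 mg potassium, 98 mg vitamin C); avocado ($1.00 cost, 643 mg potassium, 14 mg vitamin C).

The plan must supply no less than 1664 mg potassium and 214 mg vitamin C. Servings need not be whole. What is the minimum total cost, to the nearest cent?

$3.33

Check every corner: each single food scaled to meet both minima, and each pair solved so both constraints bind.
strawberries only: max(1664/198, 214/98) = 8.404 servings → $5.88.
avocado only: max(1664/643, 214/14) = 15.29 servings → $15.29.
strawberries + avocado with both tight: 1.897 servings and 2.004 servings → $3.33.
The minimum over all feasible corners is $3.33.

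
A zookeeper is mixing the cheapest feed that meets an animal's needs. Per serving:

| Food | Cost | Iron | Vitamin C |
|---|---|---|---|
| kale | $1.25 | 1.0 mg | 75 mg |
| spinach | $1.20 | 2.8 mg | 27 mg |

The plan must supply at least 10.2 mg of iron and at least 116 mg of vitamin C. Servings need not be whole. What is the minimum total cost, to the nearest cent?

This is a tiny linear program; its minimum lies at a vertex of the feasible set. List the vertices and price them.
kale only: max(10.2/1.0, 116/75) = 10.2 servings → $12.75.
spinach only: max(10.2/2.8, 116/27) = 4.296 servings → $5.16.
kale + spinach with both tight: 0.2699 servings and 3.546 servings → $4.59.
So the least-cost plan costs $4.59.

$4.59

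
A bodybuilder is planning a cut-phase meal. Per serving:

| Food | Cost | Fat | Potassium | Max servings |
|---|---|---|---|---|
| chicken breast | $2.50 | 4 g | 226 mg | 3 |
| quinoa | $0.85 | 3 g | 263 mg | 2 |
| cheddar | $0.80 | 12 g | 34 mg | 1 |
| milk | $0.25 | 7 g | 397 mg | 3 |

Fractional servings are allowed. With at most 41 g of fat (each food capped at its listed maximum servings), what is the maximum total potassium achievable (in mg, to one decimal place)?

2400.7 mg

Potassium per g fat: quinoa 87.67, milk 56.71, chicken breast 56.5, cheddar 2.833.
Take 2 servings of quinoa: uses 6 g fat, +526.0 mg potassium (running total 526.0 mg).
Take 3 servings of milk: uses 21 g fat, +1191.0 mg potassium (running total 1717.0 mg).
Take 3 servings of chicken breast: uses 12 g fat, +678.0 mg potassium (running total 2395.0 mg).
Take 0.1667 servings of cheddar: uses 2 g fat, +5.7 mg potassium (running total 2400.7 mg).
Greedy by best ratio exhausts the fat allowance optimally: 2400.7 mg.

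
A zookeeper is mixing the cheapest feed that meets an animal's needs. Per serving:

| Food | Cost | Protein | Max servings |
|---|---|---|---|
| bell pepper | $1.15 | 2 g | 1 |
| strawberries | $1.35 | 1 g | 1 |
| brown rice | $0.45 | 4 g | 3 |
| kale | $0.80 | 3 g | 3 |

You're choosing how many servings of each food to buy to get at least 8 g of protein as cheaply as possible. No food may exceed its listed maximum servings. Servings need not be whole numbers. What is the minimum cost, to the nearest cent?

Cost per g of protein: brown rice $0.1125, kale $0.2667, bell pepper $0.5750, strawberries $1.3500.
Take 2 servings of brown rice: +8.0 g protein for $0.90 (total $0.90, still need 0.0 g).
Greedy by cheapest-per-g is optimal for a single linear constraint, so the minimum cost is $0.90.

$0.90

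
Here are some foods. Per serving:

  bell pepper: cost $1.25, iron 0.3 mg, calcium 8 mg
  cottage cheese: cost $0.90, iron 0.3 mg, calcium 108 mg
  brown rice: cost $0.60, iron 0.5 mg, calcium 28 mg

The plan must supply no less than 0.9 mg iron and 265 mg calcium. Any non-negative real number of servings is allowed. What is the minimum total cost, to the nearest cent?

Minimising a linear cost over {iron ≥ 0.9, calcium ≥ 265, servings ≥ 0} — the optimum is at a vertex, using one or two foods.
bell pepper only: max(0.9/0.3, 265/8) = 33.12 servings → $41.41.
cottage cheese only: max(0.9/0.3, 265/108) = 3 servings → $2.70.
brown rice only: max(0.9/0.5, 265/28) = 9.464 servings → $5.68.
bell pepper + cottage cheese with both tight: 0.59 servings and 2.41 servings → $2.91.
bell pepper + brown rice with both targets exact would need a negative amount; discard.
cottage cheese + brown rice with both tight: 2.353 servings and 0.3882 servings → $2.35.
Cheapest feasible corner: $2.35.

$2.35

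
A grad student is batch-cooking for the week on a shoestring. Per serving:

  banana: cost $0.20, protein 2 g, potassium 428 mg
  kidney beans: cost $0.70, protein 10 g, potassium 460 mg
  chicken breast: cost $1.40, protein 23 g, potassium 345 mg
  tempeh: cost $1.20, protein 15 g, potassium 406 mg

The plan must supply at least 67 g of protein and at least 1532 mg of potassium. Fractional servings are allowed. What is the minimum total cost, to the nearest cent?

$4.18

An LP optimum is at a vertex; with two nutrient constraints at most two foods are used. Check each candidate.
banana only: max(67/2, 1532/428) = 33.5 servings → $6.70.
kidney beans only: max(67/10, 1532/460) = 6.7 servings → $4.69.
chicken breast only: max(67/23, 1532/345) = 4.441 servings → $6.22.
tempeh only: max(67/15, 1532/406) = 4.467 servings → $5.36.
banana + kidney beans: the both-tight solution has a negative serving — not a feasible corner.
banana + chicken breast with both tight: 1.324 servings and 2.798 servings → $4.18.
banana + tempeh with both targets exact would need a negative amount; discard.
kidney beans + chicken breast with both tight: 1.7 servings and 2.174 servings → $4.23.
kidney beans + tempeh: intersection lies outside the first quadrant.
chicken breast + tempeh with both tight: 1.014 servings and 2.912 servings → $4.91.
The minimum over all feasible corners is $4.18.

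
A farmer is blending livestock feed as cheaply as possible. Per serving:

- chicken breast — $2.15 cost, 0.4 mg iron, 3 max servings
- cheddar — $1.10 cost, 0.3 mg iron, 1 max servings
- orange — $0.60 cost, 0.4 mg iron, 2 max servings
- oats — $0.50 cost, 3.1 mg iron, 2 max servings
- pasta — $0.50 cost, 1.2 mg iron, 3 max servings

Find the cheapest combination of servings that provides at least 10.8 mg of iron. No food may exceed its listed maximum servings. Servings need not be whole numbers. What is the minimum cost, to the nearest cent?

$4.43

Cost per mg of iron: oats $0.1613, pasta $0.4167, orange $1.5000, cheddar $3.6667, chicken breast $5.3750.
Take 2 servings of oats: +6.2 mg iron for $1.00 (total $1.00, still need 4.6 mg).
Take 3 servings of pasta: +3.6 mg iron for $1.50 (total $2.50, still need 1.0 mg).
Take 2 servings of orange: +0.8 mg iron for $1.20 (total $3.70, still need 0.2 mg).
Take 0.6667 servings of cheddar: +0.2 mg iron for $0.73 (total $4.43, still need 0.0 mg).
Greedy by cheapest-per-mg is optimal for a single linear constraint, so the minimum cost is $4.43.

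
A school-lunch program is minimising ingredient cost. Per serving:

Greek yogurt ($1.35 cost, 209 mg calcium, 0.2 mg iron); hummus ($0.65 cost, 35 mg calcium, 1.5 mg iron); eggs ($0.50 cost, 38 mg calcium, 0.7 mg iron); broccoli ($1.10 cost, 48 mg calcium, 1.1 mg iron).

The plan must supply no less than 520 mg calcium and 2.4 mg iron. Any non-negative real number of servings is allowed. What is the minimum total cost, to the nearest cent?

$3.91

Minimising a linear cost over {calcium ≥ 520, iron ≥ 2.4, servings ≥ 0} — the optimum is at a vertex, using one or two foods.
Greek yogurt only: max(520/209, 2.4/0.2) = 12 servings → $16.20.
hummus only: max(520/35, 2.4/1.5) = 14.86 servings → $9.66.
eggs only: max(520/38, 2.4/0.7) = 13.68 servings → $6.84.
broccoli only: max(520/48, 2.4/1.1) = 10.83 servings → $11.92.
Greek yogurt + hummus with both tight: 2.271 servings and 1.297 servings → $3.91.
Greek yogurt + eggs with both tight: 1.967 servings and 2.867 servings → $4.09.
Greek yogurt + broccoli with both tight: 2.074 servings and 1.805 servings → $4.78.
hummus + eggs: intersection lies outside the first quadrant.
hummus + broccoli: intersection lies outside the first quadrant.
eggs + broccoli: the both-tight solution has a negative serving — not a feasible corner.
The minimum over all feasible corners is $3.91.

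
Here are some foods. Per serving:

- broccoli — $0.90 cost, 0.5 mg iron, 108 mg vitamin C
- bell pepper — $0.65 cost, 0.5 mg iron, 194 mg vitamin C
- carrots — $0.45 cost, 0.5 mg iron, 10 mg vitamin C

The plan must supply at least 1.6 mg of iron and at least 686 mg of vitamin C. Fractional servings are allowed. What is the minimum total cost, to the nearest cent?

$2.30

Minimising a linear cost over {iron ≥ 1.6, vitamin C ≥ 686, servings ≥ 0} — the optimum is at a vertex, using one or two foods.
broccoli only: max(1.6/0.5, 686/108) = 6.352 servings → $5.72.
bell pepper only: max(1.6/0.5, 686/194) = 3.536 servings → $2.30.
carrots only: max(1.6/0.5, 686/10) = 68.6 servings → $30.87.
broccoli + bell pepper with both targets exact would need a negative amount; discard.
broccoli + carrots: the both-tight solution has a negative serving — not a feasible corner.
bell pepper + carrots: the both-tight solution has a negative serving — not a feasible corner.
Cheapest feasible corner: $2.30.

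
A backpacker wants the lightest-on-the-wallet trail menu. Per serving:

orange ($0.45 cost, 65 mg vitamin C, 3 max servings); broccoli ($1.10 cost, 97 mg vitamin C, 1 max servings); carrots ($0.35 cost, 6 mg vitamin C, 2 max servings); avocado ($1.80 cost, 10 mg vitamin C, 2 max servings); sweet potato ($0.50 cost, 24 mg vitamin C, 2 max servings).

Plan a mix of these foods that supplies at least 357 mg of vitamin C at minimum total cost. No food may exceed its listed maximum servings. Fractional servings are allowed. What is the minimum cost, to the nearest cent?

$5.05

Cost per mg of vitamin C: orange $0.0069, broccoli $0.0113, sweet potato $0.0208, carrots $0.0583, avocado $0.1800.
Take 3 servings of orange: +195.0 mg vitamin C for $1.35 (total $1.35, still need 162.0 mg).
Take 1 serving of broccoli: +97.0 mg vitamin C for $1.10 (total $2.45, still need 65.0 mg).
Take 2 servings of sweet potato: +48.0 mg vitamin C for $1.00 (total $3.45, still need 17.0 mg).
Take 2 servings of carrots: +12.0 mg vitamin C for $0.70 (total $4.15, still need 5.0 mg).
Take 0.5 servings of avocado: +5.0 mg vitamin C for $0.90 (total $5.05, still need 0.0 mg).
Filling from the cheapest source first is optimal under one linear minimum: $5.05.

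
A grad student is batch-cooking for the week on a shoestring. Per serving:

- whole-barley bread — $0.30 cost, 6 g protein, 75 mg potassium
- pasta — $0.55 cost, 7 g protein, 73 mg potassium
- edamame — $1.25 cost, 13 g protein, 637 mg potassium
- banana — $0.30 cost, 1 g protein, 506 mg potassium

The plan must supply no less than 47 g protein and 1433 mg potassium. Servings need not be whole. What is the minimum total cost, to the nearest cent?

$2.78

Compare the cost at each extreme point of the feasible region.
whole-barley bread only: max(47/6, 1433/75) = 19.11 servings → $5.73.
pasta only: max(47/7, 1433/73) = 19.63 servings → $10.80.
edamame only: max(47/13, 1433/637) = 3.615 servings → $4.52.
banana only: max(47/1, 1433/506) = 47 servings → $14.10.
whole-barley bread + pasta: the both-tight solution has a negative serving — not a feasible corner.
whole-barley bread + edamame with both tight: 3.973 servings and 1.782 servings → $3.42.
whole-barley bread + banana with both tight: 7.548 servings and 1.713 servings → $2.78.
pasta + edamame with both tight: 3.222 servings and 1.88 servings → $4.12.
pasta + banana with both tight: 6.442 servings and 1.903 servings → $4.11.
edamame + banana: the both-tight solution has a negative serving — not a feasible corner.
So the least-cost plan costs $2.78.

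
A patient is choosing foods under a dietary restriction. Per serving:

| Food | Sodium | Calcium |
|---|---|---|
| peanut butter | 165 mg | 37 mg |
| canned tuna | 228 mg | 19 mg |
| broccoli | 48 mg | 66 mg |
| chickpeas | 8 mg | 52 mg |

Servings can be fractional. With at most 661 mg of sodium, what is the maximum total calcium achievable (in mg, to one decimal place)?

Calcium per mg sodium: chickpeas 6.5, broccoli 1.375, peanut butter 0.2242, canned tuna 0.08333.
With no serving limits, spend the whole sodium allowance on chickpeas: 661 mg / 8 mg × 52 mg = 4296.5 mg.

4296.5 mg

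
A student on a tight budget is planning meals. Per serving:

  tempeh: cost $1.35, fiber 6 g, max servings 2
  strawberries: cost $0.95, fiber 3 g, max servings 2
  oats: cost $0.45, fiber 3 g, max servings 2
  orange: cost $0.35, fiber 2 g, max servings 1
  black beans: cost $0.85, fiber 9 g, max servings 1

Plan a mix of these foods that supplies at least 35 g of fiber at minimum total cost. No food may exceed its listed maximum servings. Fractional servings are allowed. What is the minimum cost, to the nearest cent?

$6.70

Cost per g of fiber: black beans $0.0944, oats $0.1500, orange $0.1750, tempeh $0.2250, strawberries $0.3167.
Take 1 serving of black beans: +9.0 g fiber for $0.85 (total $0.85, still need 26.0 g).
Take 2 servings of oats: +6.0 g fiber for $0.90 (total $1.75, still need 20.0 g).
Take 1 serving of orange: +2.0 g fiber for $0.35 (total $2.10, still need 18.0 g).
Take 2 servings of tempeh: +12.0 g fiber for $2.70 (total $4.80, still need 6.0 g).
Take 2 servings of strawberries: +6.0 g fiber for $1.90 (total $6.70, still need 0.0 g).
Filling from the cheapest source first is optimal under one linear minimum: $6.70.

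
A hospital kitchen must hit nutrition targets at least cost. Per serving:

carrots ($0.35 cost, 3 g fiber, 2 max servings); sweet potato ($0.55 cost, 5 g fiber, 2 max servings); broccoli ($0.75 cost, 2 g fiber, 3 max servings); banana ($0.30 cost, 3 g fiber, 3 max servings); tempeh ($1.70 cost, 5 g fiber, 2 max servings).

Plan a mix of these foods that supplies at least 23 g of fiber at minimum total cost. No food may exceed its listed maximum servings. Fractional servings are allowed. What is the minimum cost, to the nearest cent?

Cost per g of fiber: banana $0.1000, sweet potato $0.1100, carrots $0.1167, tempeh $0.3400, broccoli $0.3750.
Take 3 servings of banana: +9.0 g fiber for $0.90 (total $0.90, still need 14.0 g).
Take 2 servings of sweet potato: +10.0 g fiber for $1.10 (total $2.00, still need 4.0 g).
Take 1.333 servings of carrots: +4.0 g fiber for $0.47 (total $2.47, still need 0.0 g).
Greedy by cheapest-per-g is optimal for a single linear constraint, so the minimum cost is $2.47.

$2.47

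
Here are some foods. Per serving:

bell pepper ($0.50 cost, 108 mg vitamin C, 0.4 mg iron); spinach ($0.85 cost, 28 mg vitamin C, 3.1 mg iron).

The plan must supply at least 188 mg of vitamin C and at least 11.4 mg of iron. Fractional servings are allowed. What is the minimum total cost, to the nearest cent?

$3.44

This is a tiny linear program; its minimum lies at a vertex of the feasible set. List the vertices and price them.
bell pepper only: max(188/108, 11.4/0.4) = 28.5 servings → $14.25.
spinach only: max(188/28, 11.4/3.1) = 6.714 servings → $5.71.
bell pepper + spinach with both tight: 0.8146 servings and 3.572 servings → $3.44.
Cheapest feasible corner: $3.44.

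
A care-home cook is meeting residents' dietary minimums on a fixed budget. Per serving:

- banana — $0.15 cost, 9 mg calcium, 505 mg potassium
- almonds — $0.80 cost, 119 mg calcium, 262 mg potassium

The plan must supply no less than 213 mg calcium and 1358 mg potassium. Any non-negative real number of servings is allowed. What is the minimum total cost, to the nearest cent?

$1.60

At the optimum either one food covers both requirements or two foods hit both targets exactly; no other combination can be cheaper.
banana only: max(213/9, 1358/505) = 23.67 servings → $3.55.
almonds only: max(213/119, 1358/262) = 5.183 servings → $4.15.
banana + almonds with both tight: 1.832 servings and 1.651 servings → $1.60.
So the least-cost plan costs $1.60.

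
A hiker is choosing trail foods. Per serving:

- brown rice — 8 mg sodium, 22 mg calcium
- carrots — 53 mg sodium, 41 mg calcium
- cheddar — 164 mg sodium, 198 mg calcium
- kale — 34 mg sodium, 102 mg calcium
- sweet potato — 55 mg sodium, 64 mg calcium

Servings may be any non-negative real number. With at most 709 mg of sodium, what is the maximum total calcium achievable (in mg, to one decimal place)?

2127.0 mg

Calcium per mg sodium: kale 3, brown rice 2.75, cheddar 1.207, sweet potato 1.164, carrots 0.7736.
With no serving limits, spend the whole sodium allowance on kale: 709 mg / 34 mg × 102 mg = 2127.0 mg.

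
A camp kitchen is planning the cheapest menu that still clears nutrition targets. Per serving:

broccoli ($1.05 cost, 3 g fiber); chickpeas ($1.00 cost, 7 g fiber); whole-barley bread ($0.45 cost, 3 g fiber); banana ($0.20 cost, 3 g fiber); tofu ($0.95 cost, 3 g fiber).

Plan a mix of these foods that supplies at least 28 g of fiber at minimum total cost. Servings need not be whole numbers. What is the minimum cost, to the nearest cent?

$1.87

Cost per g of fiber: banana $0.0667, chickpeas $0.1429, whole-barley bread $0.1500, tofu $0.3167, broccoli $0.3500.
With no serving limits, use only banana: 28 g / 3 g = 9.333 servings × $0.20 = $1.87.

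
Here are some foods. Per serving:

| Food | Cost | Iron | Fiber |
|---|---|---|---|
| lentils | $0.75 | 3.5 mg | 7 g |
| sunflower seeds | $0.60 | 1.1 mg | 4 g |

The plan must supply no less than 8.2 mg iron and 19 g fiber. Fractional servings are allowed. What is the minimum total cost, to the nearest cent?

With two linear requirements the optimum uses one or two foods; enumerate the corners.
lentils only: max(8.2/3.5, 19/7) = 2.714 servings → $2.04.
sunflower seeds only: max(8.2/1.1, 19/4) = 7.455 servings → $4.47.
lentils + sunflower seeds with both tight: 1.889 servings and 1.444 servings → $2.28.
Cheapest feasible corner: $2.04.

$2.04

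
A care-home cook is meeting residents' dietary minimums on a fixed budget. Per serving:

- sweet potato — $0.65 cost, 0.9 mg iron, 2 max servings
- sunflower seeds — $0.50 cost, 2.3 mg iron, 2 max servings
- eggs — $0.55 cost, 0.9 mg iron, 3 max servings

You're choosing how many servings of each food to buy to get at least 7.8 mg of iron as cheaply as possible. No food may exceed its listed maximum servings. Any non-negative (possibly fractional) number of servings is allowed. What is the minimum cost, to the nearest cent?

$3.01

Cost per mg of iron: sunflower seeds $0.2174, eggs $0.6111, sweet potato $0.7222.
Take 2 servings of sunflower seeds: +4.6 mg iron for $1.00 (total $1.00, still need 3.2 mg).
Take 3 servings of eggs: +2.7 mg iron for $1.65 (total $2.65, still need 0.5 mg).
Take 0.5556 servings of sweet potato: +0.5 mg iron for $0.36 (total $3.01, still need 0.0 mg).
Greedy by cheapest-per-mg is optimal for a single linear constraint, so the minimum cost is $3.01.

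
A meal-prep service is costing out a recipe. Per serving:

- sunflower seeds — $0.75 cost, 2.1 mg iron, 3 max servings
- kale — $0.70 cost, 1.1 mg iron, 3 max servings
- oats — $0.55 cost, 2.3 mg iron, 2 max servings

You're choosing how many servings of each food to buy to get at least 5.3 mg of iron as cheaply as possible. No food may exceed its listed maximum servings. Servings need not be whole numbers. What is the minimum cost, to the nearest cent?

$1.35

Cost per mg of iron: oats $0.2391, sunflower seeds $0.3571, kale $0.6364.
Take 2 servings of oats: +4.6 mg iron for $1.10 (total $1.10, still need 0.7 mg).
Take 0.3333 servings of sunflower seeds: +0.7 mg iron for $0.25 (total $1.35, still need 0.0 mg).
Greedy by cheapest-per-mg is optimal for a single linear constraint, so the minimum cost is $1.35.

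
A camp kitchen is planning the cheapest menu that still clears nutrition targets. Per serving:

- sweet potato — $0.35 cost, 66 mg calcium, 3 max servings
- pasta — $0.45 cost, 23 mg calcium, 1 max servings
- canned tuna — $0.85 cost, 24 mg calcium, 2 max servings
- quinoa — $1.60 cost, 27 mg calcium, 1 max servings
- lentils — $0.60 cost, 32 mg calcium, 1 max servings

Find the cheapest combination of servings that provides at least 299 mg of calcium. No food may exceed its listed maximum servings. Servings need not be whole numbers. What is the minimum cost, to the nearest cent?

Cost per mg of calcium: sweet potato $0.0053, lentils $0.0187, pasta $0.0196, canned tuna $0.0354, quinoa $0.0593.
Take 3 servings of sweet potato: +198.0 mg calcium for $1.05 (total $1.05, still need 101.0 mg).
Take 1 serving of lentils: +32.0 mg calcium for $0.60 (total $1.65, still need 69.0 mg).
Take 1 serving of pasta: +23.0 mg calcium for $0.45 (total $2.10, still need 46.0 mg).
Take 1.917 servings of canned tuna: +46.0 mg calcium for $1.63 (total $3.73, still need 0.0 mg).
Filling from the cheapest source first is optimal under one linear minimum: $3.73.

$3.73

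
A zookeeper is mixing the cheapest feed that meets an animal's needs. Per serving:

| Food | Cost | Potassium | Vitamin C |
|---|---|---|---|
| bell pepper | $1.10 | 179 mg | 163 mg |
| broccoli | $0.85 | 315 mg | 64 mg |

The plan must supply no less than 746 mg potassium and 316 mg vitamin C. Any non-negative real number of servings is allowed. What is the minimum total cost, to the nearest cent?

The cheapest plan sits at a corner of the feasible region — with two constraints it uses at most two foods.
bell pepper only: max(746/179, 316/163) = 4.168 servings → $4.58.
broccoli only: max(746/315, 316/64) = 4.938 servings → $4.20.
bell pepper + broccoli with both tight: 1.299 servings and 1.63 servings → $2.81.
Cheapest feasible corner: $2.81.

$2.81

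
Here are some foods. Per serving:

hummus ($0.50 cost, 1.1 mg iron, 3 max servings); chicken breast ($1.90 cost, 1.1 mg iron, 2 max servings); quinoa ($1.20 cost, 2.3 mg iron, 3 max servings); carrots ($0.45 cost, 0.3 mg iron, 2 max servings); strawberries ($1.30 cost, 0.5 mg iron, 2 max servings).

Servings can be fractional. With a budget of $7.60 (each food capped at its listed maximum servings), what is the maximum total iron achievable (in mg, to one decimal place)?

Iron per dollar: hummus 2.2, quinoa 1.917, carrots 0.6667, chicken breast 0.5789, strawberries 0.3846.
Take 3 servings of hummus: spends $1.50, +3.3 mg iron (running total 3.3 mg).
Take 3 servings of quinoa: spends $3.60, +6.9 mg iron (running total 10.2 mg).
Take 2 servings of carrots: spends $0.90, +0.6 mg iron (running total 10.8 mg).
Take 0.8421 servings of chicken breast: spends $1.60, +0.9 mg iron (running total 11.7 mg).
Filling greedily by iron-per-dollar is optimal for one linear limit, giving 11.7 mg.

11.7 mg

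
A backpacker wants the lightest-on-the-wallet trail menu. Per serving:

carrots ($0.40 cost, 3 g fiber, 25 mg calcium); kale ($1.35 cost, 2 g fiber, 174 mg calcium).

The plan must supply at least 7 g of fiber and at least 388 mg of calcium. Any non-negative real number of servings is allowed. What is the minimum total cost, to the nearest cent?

Compare the cost at each extreme point of the feasible region.
carrots only: max(7/3, 388/25) = 15.52 servings → $6.21.
kale only: max(7/2, 388/174) = 3.5 servings → $4.72.
carrots + kale with both tight: 0.9364 servings and 2.095 servings → $3.20.
The minimum over all feasible corners is $3.20.

$3.20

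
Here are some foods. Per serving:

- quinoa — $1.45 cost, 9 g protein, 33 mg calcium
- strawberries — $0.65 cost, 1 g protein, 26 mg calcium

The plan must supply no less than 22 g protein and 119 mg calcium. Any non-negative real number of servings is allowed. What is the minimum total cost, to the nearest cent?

Minimising a linear cost over {protein ≥ 22, calcium ≥ 119, servings ≥ 0} — the optimum is at a vertex, using one or two foods.
quinoa only: max(22/9, 119/33) = 3.606 servings → $5.23.
strawberries only: max(22/1, 119/26) = 22 servings → $14.30.
quinoa + strawberries with both tight: 2.254 servings and 1.716 servings → $4.38.
Cheapest feasible corner: $4.38.

$4.38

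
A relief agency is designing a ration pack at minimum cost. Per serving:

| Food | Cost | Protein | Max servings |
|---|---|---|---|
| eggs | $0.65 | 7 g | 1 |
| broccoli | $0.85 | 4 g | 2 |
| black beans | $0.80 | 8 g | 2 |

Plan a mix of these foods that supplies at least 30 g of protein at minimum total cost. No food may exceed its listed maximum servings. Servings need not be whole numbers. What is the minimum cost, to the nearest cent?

$3.74

Cost per g of protein: eggs $0.0929, black beans $0.1000, broccoli $0.2125.
Take 1 serving of eggs: +7.0 g protein for $0.65 (total $0.65, still need 23.0 g).
Take 2 servings of black beans: +16.0 g protein for $1.60 (total $2.25, still need 7.0 g).
Take 1.75 servings of broccoli: +7.0 g protein for $1.49 (total $3.74, still need 0.0 g).
Greedy by cheapest-per-g is optimal for a single linear constraint, so the minimum cost is $3.74.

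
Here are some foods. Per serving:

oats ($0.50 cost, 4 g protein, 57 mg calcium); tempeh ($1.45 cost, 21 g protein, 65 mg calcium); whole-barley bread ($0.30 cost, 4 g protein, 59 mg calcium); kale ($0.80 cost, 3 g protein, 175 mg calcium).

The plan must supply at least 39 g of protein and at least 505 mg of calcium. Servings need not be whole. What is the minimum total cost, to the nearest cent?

$2.89

With two linear requirements the optimum uses one or two foods; enumerate the corners.
oats only: max(39/4, 505/57) = 9.75 servings → $4.88.
tempeh only: max(39/21, 505/65) = 7.769 servings → $11.27.
whole-barley bread only: max(39/4, 505/59) = 9.75 servings → $2.92.
kale only: max(39/3, 505/175) = 13 servings → $10.40.
oats + tempeh with both tight: 8.613 servings and 0.2166 servings → $4.62.
oats + whole-barley bread: the both-tight solution has a negative serving — not a feasible corner.
oats + kale: the both-tight solution has a negative serving — not a feasible corner.
tempeh + whole-barley bread with both tight: 0.287 servings and 8.243 servings → $2.89.
tempeh + kale with both tight: 1.526 servings and 2.319 servings → $4.07.
whole-barley bread + kale: intersection lies outside the first quadrant.
So the least-cost plan costs $2.89.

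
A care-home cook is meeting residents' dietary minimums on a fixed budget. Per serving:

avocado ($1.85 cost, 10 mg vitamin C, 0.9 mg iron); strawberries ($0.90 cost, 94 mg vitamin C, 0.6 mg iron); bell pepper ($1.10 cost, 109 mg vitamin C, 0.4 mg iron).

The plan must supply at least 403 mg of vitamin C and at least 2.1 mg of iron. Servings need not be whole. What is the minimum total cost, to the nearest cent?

$3.86

The cheapest plan sits at a corner of the feasible region — with two constraints it uses at most two foods.
avocado only: max(403/10, 2.1/0.9) = 40.3 servings → $74.56.
strawberries only: max(403/94, 2.1/0.6) = 4.287 servings → $3.86.
bell pepper only: max(403/109, 2.1/0.4) = 5.25 servings → $5.78.
avocado + strawberries: intersection lies outside the first quadrant.
avocado + bell pepper with both tight: 0.7194 servings and 3.631 servings → $5.33.
strawberries + bell pepper with both tight: 2.435 servings and 1.597 servings → $3.95.
The minimum over all feasible corners is $3.86.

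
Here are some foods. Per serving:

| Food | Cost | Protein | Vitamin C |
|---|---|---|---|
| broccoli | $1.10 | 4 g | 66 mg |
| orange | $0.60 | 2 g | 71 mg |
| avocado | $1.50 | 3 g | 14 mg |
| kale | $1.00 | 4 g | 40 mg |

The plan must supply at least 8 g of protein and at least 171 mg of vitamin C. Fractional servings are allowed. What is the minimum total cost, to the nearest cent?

This is a tiny linear program; its minimum lies at a vertex of the feasible set. List the vertices and price them.
broccoli only: max(8/4, 171/66) = 2.591 servings → $2.85.
orange only: max(8/2, 171/71) = 4 servings → $2.40.
avocado only: max(8/3, 171/14) = 12.21 servings → $18.32.
kale only: max(8/4, 171/40) = 4.275 servings → $4.28.
broccoli + orange with both tight: 1.487 servings and 1.026 servings → $2.25.
broccoli + avocado with both targets exact would need a negative amount; discard.
broccoli + kale with both targets exact would need a negative amount; discard.
orange + avocado with both tight: 2.168 servings and 1.222 servings → $3.13.
orange + kale with both tight: 1.784 servings and 1.108 servings → $2.18.
avocado + kale: the both-tight solution has a negative serving — not a feasible corner.
The minimum over all feasible corners is $2.18.

$2.18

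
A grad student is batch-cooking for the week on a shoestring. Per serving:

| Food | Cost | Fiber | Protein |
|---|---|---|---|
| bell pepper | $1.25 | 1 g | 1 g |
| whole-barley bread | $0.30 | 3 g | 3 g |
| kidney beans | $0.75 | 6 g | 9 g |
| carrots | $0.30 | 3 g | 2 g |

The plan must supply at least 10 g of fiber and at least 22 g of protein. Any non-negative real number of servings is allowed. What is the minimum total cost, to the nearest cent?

$1.83

This is a tiny linear program; its minimum lies at a vertex of the feasible set. List the vertices and price them.
bell pepper only: max(10/1, 22/1) = 22 servings → $27.50.
whole-barley bread only: max(10/3, 22/3) = 7.333 servings → $2.20.
kidney beans only: max(10/6, 22/9) = 2.444 servings → $1.83.
carrots only: max(10/3, 22/2) = 11 servings → $3.30.
bell pepper + whole-barley bread (both tight): parallel constraints — no distinct corner.
bell pepper + kidney beans with both targets exact would need a negative amount; discard.
bell pepper + carrots: the both-tight solution has a negative serving — not a feasible corner.
whole-barley bread + kidney beans: the both-tight solution has a negative serving — not a feasible corner.
whole-barley bread + carrots: the both-tight solution has a negative serving — not a feasible corner.
kidney beans + carrots with both targets exact would need a negative amount; discard.
Cheapest feasible corner: $1.83.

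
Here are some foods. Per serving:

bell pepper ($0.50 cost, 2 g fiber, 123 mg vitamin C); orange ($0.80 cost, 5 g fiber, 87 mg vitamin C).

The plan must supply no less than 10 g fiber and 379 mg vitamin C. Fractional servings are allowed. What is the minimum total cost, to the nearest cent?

$2.02

bell pepper only: max(10/2, 379/123) = 5 servings → $2.50.
orange only: max(10/5, 379/87) = 4.356 servings → $3.49.
bell pepper + orange with both tight: 2.324 servings and 1.07 servings → $2.02.
The minimum over all feasible corners is $2.02.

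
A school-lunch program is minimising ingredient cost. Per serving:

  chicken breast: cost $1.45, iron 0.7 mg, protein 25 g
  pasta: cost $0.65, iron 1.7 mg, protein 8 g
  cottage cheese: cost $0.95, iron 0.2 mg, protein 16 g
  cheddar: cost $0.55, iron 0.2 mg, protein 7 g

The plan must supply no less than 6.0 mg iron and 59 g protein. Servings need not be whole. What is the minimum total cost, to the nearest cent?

$3.97

A basic optimal solution has at most two foods positive. Try each food alone and each pair with both targets met exactly.
chicken breast only: max(6.0/0.7, 59/25) = 8.571 servings → $12.43.
pasta only: max(6.0/1.7, 59/8) = 7.375 servings → $4.79.
cottage cheese only: max(6.0/0.2, 59/16) = 30 servings → $28.50.
cheddar only: max(6.0/0.2, 59/7) = 30 servings → $16.50.
chicken breast + pasta with both tight: 1.417 servings and 2.946 servings → $3.97.
chicken breast + cottage cheese: the both-tight solution has a negative serving — not a feasible corner.
chicken breast + cheddar: the both-tight solution has a negative serving — not a feasible corner.
pasta + cottage cheese with both tight: 3.289 servings and 2.043 servings → $4.08.
pasta + cheddar with both tight: 2.932 servings and 5.078 servings → $4.70.
cottage cheese + cheddar: the both-tight solution has a negative serving — not a feasible corner.
So the least-cost plan costs $3.97.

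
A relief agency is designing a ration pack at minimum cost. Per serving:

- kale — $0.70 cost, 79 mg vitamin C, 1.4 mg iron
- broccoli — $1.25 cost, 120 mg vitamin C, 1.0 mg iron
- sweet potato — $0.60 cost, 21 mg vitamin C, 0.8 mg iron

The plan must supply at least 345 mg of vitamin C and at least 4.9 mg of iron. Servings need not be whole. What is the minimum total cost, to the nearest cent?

A basic optimal solution has at most two foods positive. Try each food alone and each pair with both targets met exactly.
kale only: max(345/79, 4.9/1.4) = 4.367 servings → $3.06.
broccoli only: max(345/120, 4.9/1.0) = 4.9 servings → $6.12.
sweet potato only: max(345/21, 4.9/0.8) = 16.43 servings → $9.86.
kale + broccoli with both tight: 2.73 servings and 1.078 servings → $3.26.
kale + sweet potato: intersection lies outside the first quadrant.
broccoli + sweet potato with both tight: 2.308 servings and 3.24 servings → $4.83.
Cheapest feasible corner: $3.06.

$3.06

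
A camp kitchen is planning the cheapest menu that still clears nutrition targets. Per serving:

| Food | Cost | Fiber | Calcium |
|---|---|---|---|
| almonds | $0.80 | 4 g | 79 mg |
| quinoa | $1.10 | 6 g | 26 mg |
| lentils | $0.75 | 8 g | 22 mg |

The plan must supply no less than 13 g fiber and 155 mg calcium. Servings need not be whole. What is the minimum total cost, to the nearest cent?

Two binding constraints pin down two serving amounts, so the optimal mix uses at most two foods. The candidates are each food alone (scaled to the tighter of fiber/calcium) and each pair with both constraints tight.
almonds only: max(13/4, 155/79) = 3.25 servings → $2.60.
quinoa only: max(13/6, 155/26) = 5.962 servings → $6.56.
lentils only: max(13/8, 155/22) = 7.045 servings → $5.28.
almonds + quinoa with both tight: 1.6 servings and 1.1 servings → $2.49.
almonds + lentils with both tight: 1.754 servings and 0.7482 servings → $1.96.
quinoa + lentils: the both-tight solution has a negative serving — not a feasible corner.
So the least-cost plan costs $1.96.

$1.96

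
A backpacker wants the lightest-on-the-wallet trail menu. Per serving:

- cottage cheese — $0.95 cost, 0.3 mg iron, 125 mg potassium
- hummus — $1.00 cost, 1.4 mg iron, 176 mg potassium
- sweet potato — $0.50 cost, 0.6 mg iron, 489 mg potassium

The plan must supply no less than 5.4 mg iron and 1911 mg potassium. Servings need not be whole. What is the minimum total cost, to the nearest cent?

$4.07

Minimising a linear cost over {iron ≥ 5.4, potassium ≥ 1911, servings ≥ 0} — the optimum is at a vertex, using one or two foods.
cottage cheese only: max(5.4/0.3, 1911/125) = 18 servings → $17.10.
hummus only: max(5.4/1.4, 1911/176) = 10.86 servings → $10.86.
sweet potato only: max(5.4/0.6, 1911/489) = 9 servings → $4.50.
cottage cheese + hummus with both tight: 14.12 servings and 0.8322 servings → $14.24.
cottage cheese + sweet potato with both targets exact would need a negative amount; discard.
hummus + sweet potato with both tight: 2.58 servings and 2.979 servings → $4.07.
So the least-cost plan costs $4.07.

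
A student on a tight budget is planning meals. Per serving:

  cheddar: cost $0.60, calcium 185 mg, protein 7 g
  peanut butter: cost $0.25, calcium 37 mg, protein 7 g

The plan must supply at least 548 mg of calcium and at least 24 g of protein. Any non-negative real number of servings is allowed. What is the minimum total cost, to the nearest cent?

$1.85

Check every corner: each single food scaled to meet both minima, and each pair solved so both constraints bind.
cheddar only: max(548/185, 24/7) = 3.429 servings → $2.06.
peanut butter only: max(548/37, 24/7) = 14.81 servings → $3.70.
cheddar + peanut butter with both tight: 2.846 servings and 0.583 servings → $1.85.
Cheapest feasible corner: $1.85.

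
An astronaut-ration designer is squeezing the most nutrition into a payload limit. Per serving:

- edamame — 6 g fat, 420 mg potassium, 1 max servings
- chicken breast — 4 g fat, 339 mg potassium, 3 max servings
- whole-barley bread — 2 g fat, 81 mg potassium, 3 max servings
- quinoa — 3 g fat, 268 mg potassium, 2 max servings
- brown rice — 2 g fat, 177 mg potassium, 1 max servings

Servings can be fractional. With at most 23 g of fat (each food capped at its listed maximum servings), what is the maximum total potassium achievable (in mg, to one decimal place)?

Potassium per g fat: quinoa 89.33, brown rice 88.5, chicken breast 84.75, edamame 70, whole-barley bread 40.5.
Take 2 servings of quinoa: uses 6 g fat, +536.0 mg potassium (running total 536.0 mg).
Take 1 serving of brown rice: uses 2 g fat, +177.0 mg potassium (running total 713.0 mg).
Take 3 servings of chicken breast: uses 12 g fat, +1017.0 mg potassium (running total 1730.0 mg).
Take 0.5 servings of edamame: uses 3 g fat, +210.0 mg potassium (running total 1940.0 mg).
Greedy by best ratio exhausts the fat allowance optimally: 1940.0 mg.

1940.0 mg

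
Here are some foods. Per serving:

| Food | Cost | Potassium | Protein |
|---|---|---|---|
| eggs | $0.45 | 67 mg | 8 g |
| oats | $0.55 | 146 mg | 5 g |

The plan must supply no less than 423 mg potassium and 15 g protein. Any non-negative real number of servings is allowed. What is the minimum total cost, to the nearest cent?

For a min-cost LP with two ≥-constraints, a basic feasible solution has at most two positive variables.
eggs only: max(423/67, 15/8) = 6.313 servings → $2.84.
oats only: max(423/146, 15/5) = 3 servings → $1.65.
eggs + oats with both tight: 0.09004 servings and 2.856 servings → $1.61.
The minimum over all feasible corners is $1.61.

$1.61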